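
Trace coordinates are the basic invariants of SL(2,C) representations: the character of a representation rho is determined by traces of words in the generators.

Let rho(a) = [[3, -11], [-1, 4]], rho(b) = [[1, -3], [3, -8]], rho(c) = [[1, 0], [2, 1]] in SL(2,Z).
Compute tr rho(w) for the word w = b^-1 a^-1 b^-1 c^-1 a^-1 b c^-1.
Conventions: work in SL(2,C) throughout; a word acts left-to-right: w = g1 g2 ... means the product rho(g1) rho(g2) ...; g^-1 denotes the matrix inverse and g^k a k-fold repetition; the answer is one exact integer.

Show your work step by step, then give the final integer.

rho(b^-1) = [[-8, 3], [-3, 1]]
... * rho(a^-1) = [[4, 11], [1, 3]]  ->  [[-29, -79], [-11, -30]]
... * rho(b^-1) = [[-8, 3], [-3, 1]]  ->  [[469, -166], [178, -63]]
... * rho(c^-1) = [[1, 0], [-2, 1]]  ->  [[801, -166], [304, -63]]
... * rho(a^-1) = [[4, 11], [1, 3]]  ->  [[3038, 8313], [1153, 3155]]
... * rho(b) = [[1, -3], [3, -8]]  ->  [[27977, -75618], [10618, -28699]]
... * rho(c^-1) = [[1, 0], [-2, 1]]  ->  [[179213, -75618], [68016, -28699]]
tr = 179213 + -28699 = 150514

150514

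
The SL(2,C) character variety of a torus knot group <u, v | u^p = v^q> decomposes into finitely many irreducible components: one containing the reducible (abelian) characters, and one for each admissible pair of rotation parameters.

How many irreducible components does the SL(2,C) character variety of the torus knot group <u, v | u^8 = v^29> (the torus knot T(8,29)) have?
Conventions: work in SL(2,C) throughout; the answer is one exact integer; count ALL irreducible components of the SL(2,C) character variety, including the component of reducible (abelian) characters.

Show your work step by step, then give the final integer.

99

In the torus knot group T(8,29), u^8 = v^29 is central, so an irreducible representation sends it to +I or -I (Schur).
On an irreducible component, tr(u) is locked at 2*cos(pi*alpha/8) for some alpha in 1..7, and tr(v) at 2*cos(pi*beta/29) for some beta in 1..28.
u^8 = (-1)^alpha I and v^29 = (-1)^beta I must agree, so alpha and beta have equal parity.
count pairs: odd alpha (4 choices) x odd beta (14), plus even alpha (3) x even beta (14): 4*14 + 3*14 = 98.
That is 98 components of irreducible characters, and with the reducible (abelian) component the total is 99.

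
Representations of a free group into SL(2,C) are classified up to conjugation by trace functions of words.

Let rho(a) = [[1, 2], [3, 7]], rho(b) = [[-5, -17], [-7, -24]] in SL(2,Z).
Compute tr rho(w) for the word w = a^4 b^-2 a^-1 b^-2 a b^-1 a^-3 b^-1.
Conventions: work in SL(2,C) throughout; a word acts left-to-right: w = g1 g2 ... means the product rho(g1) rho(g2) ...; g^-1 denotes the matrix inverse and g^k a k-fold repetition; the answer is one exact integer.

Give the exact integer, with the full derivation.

91254384767176

rho(a) = [[1, 2], [3, 7]]
... * rho(a) = [[1, 2], [3, 7]]  ->  [[7, 16], [24, 55]]
... * rho(a) = [[1, 2], [3, 7]]  ->  [[55, 126], [189, 433]]
... * rho(a) = [[1, 2], [3, 7]]  ->  [[433, 992], [1488, 3409]]
... * rho(b^-1) = [[-24, 17], [7, -5]]  ->  [[-3448, 2401], [-11849, 8251]]
... * rho(b^-1) = [[-24, 17], [7, -5]]  ->  [[99559, -70621], [342133, -242688]]
... * rho(a^-1) = [[7, -2], [-3, 1]]  ->  [[908776, -269739], [3122995, -926954]]
... * rho(b^-1) = [[-24, 17], [7, -5]]  ->  [[-23698797, 16797887], [-81440558, 57725685]]
... * rho(b^-1) = [[-24, 17], [7, -5]]  ->  [[686356337, -486868984], [2358653187, -1673117911]]
... * rho(a) = [[1, 2], [3, 7]]  ->  [[-774250615, -2035370214], [-2660700546, -6994519003]]
... * rho(b^-1) = [[-24, 17], [7, -5]]  ->  [[4334423262, -2985409385], [14895180083, -10259314267]]
... * rho(a^-1) = [[7, -2], [-3, 1]]  ->  [[39297190989, -11654255909], [135044203382, -40049674433]]
... * rho(a^-1) = [[7, -2], [-3, 1]]  ->  [[310043104650, -90248637887], [1065458446973, -310138081197]]
... * rho(a^-1) = [[7, -2], [-3, 1]]  ->  [[2441047646211, -710334847187], [8388623372402, -2441054975143]]
... * rho(b^-1) = [[-24, 17], [7, -5]]  ->  [[-63557487439373, 45049484221522], [-218414345763649, 154811872206549]]
tr = -63557487439373 + 154811872206549 = 91254384767176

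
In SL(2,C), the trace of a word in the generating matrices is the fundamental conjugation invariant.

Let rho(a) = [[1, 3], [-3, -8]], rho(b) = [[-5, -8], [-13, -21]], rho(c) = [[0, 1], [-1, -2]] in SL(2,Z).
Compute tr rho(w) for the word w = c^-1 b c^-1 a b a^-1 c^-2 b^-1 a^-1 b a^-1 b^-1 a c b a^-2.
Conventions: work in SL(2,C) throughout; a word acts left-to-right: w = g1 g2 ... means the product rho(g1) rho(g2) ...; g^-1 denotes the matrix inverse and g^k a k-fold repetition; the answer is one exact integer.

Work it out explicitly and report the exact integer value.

-2415472030712

rho(c^-1) = [[-2, -1], [1, 0]]
... * rho(b) = [[-5, -8], [-13, -21]]  ->  [[23, 37], [-5, -8]]
... * rho(c^-1) = [[-2, -1], [1, 0]]  ->  [[-9, -23], [2, 5]]
... * rho(a) = [[1, 3], [-3, -8]]  ->  [[60, 157], [-13, -34]]
... * rho(b) = [[-5, -8], [-13, -21]]  ->  [[-2341, -3777], [507, 818]]
... * rho(a^-1) = [[-8, -3], [3, 1]]  ->  [[7397, 3246], [-1602, -703]]
... * rho(c^-1) = [[-2, -1], [1, 0]]  ->  [[-11548, -7397], [2501, 1602]]
... * rho(c^-1) = [[-2, -1], [1, 0]]  ->  [[15699, 11548], [-3400, -2501]]
... * rho(b^-1) = [[-21, 8], [13, -5]]  ->  [[-179555, 67852], [38887, -14695]]
... * rho(a^-1) = [[-8, -3], [3, 1]]  ->  [[1639996, 606517], [-355181, -131356]]
... * rho(b) = [[-5, -8], [-13, -21]]  ->  [[-16084701, -25856825], [3483533, 5599924]]
... * rho(a^-1) = [[-8, -3], [3, 1]]  ->  [[51107133, 22397278], [-11068492, -4850675]]
... * rho(b^-1) = [[-21, 8], [13, -5]]  ->  [[-782085179, 296870674], [169379557, -64294561]]
... * rho(a) = [[1, 3], [-3, -8]]  ->  [[-1672697201, -4721220929], [362263240, 1022495159]]
... * rho(c) = [[0, 1], [-1, -2]]  ->  [[4721220929, 7769744657], [-1022495159, -1682727078]]
... * rho(b) = [[-5, -8], [-13, -21]]  ->  [[-124612785186, -200934405229], [26987927809, 43517229910]]
... * rho(a^-1) = [[-8, -3], [3, 1]]  ->  [[394099065801, 172903950329], [-85351732742, -37446553517]]
... * rho(a^-1) = [[-8, -3], [3, 1]]  ->  [[-2634080675421, -1009393247074], [570474201385, 218608644709]]
tr = -2634080675421 + 218608644709 = -2415472030712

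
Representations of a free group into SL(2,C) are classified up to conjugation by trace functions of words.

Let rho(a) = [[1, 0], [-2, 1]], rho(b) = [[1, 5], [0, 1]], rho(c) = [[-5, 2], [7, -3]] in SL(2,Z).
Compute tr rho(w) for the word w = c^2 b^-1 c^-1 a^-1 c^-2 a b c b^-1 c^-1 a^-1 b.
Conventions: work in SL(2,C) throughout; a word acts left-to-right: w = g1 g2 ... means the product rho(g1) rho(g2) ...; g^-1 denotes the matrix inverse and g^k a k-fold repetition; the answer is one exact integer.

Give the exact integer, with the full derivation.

rho(c) = [[-5, 2], [7, -3]]
... * rho(c) = [[-5, 2], [7, -3]]  ->  [[39, -16], [-56, 23]]
... * rho(b^-1) = [[1, -5], [0, 1]]  ->  [[39, -211], [-56, 303]]
... * rho(c^-1) = [[-3, -2], [-7, -5]]  ->  [[1360, 977], [-1953, -1403]]
... * rho(a^-1) = [[1, 0], [2, 1]]  ->  [[3314, 977], [-4759, -1403]]
... * rho(c^-1) = [[-3, -2], [-7, -5]]  ->  [[-16781, -11513], [24098, 16533]]
... * rho(c^-1) = [[-3, -2], [-7, -5]]  ->  [[130934, 91127], [-188025, -130861]]
... * rho(a) = [[1, 0], [-2, 1]]  ->  [[-51320, 91127], [73697, -130861]]
... * rho(b) = [[1, 5], [0, 1]]  ->  [[-51320, -165473], [73697, 237624]]
... * rho(c) = [[-5, 2], [7, -3]]  ->  [[-901711, 393779], [1294883, -565478]]
... * rho(b^-1) = [[1, -5], [0, 1]]  ->  [[-901711, 4902334], [1294883, -7039893]]
... * rho(c^-1) = [[-3, -2], [-7, -5]]  ->  [[-31611205, -22708248], [45394602, 32609699]]
... * rho(a^-1) = [[1, 0], [2, 1]]  ->  [[-77027701, -22708248], [110614000, 32609699]]
... * rho(b) = [[1, 5], [0, 1]]  ->  [[-77027701, -407846753], [110614000, 585679699]]
tr = -77027701 + 585679699 = 508651998

508651998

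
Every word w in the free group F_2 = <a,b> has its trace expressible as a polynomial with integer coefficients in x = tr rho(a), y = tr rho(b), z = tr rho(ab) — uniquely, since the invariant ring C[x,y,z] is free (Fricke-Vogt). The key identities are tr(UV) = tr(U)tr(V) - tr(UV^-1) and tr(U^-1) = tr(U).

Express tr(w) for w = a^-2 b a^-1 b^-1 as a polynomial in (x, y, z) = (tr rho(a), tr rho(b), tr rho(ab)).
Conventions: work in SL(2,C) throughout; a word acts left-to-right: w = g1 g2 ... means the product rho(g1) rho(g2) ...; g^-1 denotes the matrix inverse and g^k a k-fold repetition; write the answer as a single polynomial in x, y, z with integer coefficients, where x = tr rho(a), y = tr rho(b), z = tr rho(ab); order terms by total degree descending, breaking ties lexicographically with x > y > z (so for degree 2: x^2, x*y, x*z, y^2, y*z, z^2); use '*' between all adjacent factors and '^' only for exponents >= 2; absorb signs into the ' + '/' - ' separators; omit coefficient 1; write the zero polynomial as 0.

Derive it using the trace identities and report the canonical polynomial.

tr(a^-1) = tr(a) = x
tr(b a b) = tr(b)*tr(a b) - tr(a)  (reduce the b square) = y*z - x
tr(b a b a) = tr(a b)*tr(a b) - tr(1)  (split on a) = z^2 - 2
tr(a^-1 b a b) = tr(b a b)*tr(a) - tr(b a b a)  (eliminate a^-1) = x*y*z - x^2 - z^2 + 2
tr(b^-1 a^-1 b a) = tr(a^-1 b a)*tr(b) - tr(a^-1 b a b)  (eliminate b^-1) = -x*y*z + x^2 + y^2 + z^2 - 2
tr(a^-1 b a^-1 b^-1) = tr(b^-1 a^-1 b)*tr(a) - tr(b^-1 a^-1 b a)  (eliminate a^-1) = x*y*z - y^2 - z^2 + 2
tr(a^-2 b a^-1 b^-1) = tr(a^-1 b a^-1 b^-1)*tr(a) - tr(a^-1 b a^-1 b^-1 a)  (eliminate a^-1) = x^2*y*z - x*y^2 - x*z^2 + x

x^2*y*z - x*y^2 - x*z^2 + x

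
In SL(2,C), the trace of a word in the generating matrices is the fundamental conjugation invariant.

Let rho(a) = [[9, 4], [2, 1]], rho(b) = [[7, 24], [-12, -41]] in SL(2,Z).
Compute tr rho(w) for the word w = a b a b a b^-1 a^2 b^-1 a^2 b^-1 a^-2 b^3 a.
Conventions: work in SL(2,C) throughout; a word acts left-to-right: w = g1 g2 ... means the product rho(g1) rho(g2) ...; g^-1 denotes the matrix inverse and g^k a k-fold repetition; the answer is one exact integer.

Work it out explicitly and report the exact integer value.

7634431173583023842

rho(a) = [[9, 4], [2, 1]]
... * rho(b) = [[7, 24], [-12, -41]]  ->  [[15, 52], [2, 7]]
... * rho(a) = [[9, 4], [2, 1]]  ->  [[239, 112], [32, 15]]
... * rho(b) = [[7, 24], [-12, -41]]  ->  [[329, 1144], [44, 153]]
... * rho(a) = [[9, 4], [2, 1]]  ->  [[5249, 2460], [702, 329]]
... * rho(b^-1) = [[-41, -24], [12, 7]]  ->  [[-185689, -108756], [-24834, -14545]]
... * rho(a) = [[9, 4], [2, 1]]  ->  [[-1888713, -851512], [-252596, -113881]]
... * rho(a) = [[9, 4], [2, 1]]  ->  [[-18701441, -8406364], [-2501126, -1124265]]
... * rho(b^-1) = [[-41, -24], [12, 7]]  ->  [[665882713, 389990036], [89054986, 52157169]]
... * rho(a) = [[9, 4], [2, 1]]  ->  [[6772924489, 3053520888], [905809212, 408377113]]
... * rho(a) = [[9, 4], [2, 1]]  ->  [[67063362177, 30145218844], [8969037134, 4031613961]]
... * rho(b^-1) = [[-41, -24], [12, 7]]  ->  [[-2387855223129, -1398504160340], [-319351154962, -187035593489]]
... * rho(a^-1) = [[1, -4], [-2, 9]]  ->  [[409153097551, -3035116550544], [54720032016, -405915721553]]
... * rho(a^-1) = [[1, -4], [-2, 9]]  ->  [[6479386198639, -28952661345100], [866551475122, -3872121622041]]
... * rho(b) = [[7, 24], [-12, -41]]  ->  [[392787639531673, 1342564383916436], [52531319790346, 179554221906609]]
... * rho(b) = [[7, 24], [-12, -41]]  ->  [[-13361259130275521, -45618236391813724], [-1786931424346886, -6100971423202665]]
... * rho(b) = [[7, 24], [-12, -41]]  ->  [[453890022789836041, 1549677472937750180], [60703137108003778, 207253474166984001]]
... * rho(a) = [[9, 4], [2, 1]]  ->  [[7184365150984024729, 3365237564097094344], [960835182306002004, 450066022598999113]]
tr = 7184365150984024729 + 450066022598999113 = 7634431173583023842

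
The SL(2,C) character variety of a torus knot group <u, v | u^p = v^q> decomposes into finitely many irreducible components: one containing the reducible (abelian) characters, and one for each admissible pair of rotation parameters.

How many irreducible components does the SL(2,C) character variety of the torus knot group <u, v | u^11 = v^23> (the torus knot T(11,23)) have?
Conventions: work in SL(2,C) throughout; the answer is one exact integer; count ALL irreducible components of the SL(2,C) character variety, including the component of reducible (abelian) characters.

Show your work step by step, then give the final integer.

111

Gamma = < u, v | u^11 = v^23 > (torus knot T(11,23)); the central element u^11 = v^23 acts as +I or -I in any irreducible SL(2,C) representation.
On an irreducible component, tr(u) is locked at 2*cos(pi*alpha/11) for some alpha in 1..10, and tr(v) at 2*cos(pi*beta/23) for some beta in 1..22.
The two central values (-1)^alpha I and (-1)^beta I must be the same matrix, so alpha and beta share a parity.
count pairs: odd alpha (5 choices) x odd beta (11), plus even alpha (5) x even beta (11): 5*11 + 5*11 = 110.
components with irreducible characters: 110; plus the single component of reducible (abelian) characters: total 111.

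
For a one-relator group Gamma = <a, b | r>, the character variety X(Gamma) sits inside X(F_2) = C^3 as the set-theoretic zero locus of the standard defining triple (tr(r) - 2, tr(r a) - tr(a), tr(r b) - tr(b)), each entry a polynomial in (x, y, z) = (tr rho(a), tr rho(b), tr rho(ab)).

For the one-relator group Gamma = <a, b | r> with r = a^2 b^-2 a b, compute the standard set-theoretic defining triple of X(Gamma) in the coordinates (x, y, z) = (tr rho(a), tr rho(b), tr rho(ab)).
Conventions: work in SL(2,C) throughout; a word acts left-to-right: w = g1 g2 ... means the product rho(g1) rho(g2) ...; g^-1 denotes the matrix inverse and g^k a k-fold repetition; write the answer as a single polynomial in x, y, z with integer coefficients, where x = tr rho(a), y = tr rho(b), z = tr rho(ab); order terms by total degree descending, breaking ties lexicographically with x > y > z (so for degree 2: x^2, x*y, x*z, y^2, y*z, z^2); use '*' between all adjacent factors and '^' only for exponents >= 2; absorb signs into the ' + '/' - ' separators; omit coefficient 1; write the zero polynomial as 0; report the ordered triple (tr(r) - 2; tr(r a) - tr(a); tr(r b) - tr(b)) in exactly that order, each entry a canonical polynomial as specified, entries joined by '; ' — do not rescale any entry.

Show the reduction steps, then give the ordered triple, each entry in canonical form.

x^2*y^2*z - x*y^3 - x*y*z^2 - x^2*z + 2*x*y + z - 2; x^3*y^2*z - x^2*y^3 - x^2*y*z^2 - x^3*z - x*y^2*z + 2*x^2*y + y^3 + y*z^2 + 2*x*z - x - 3*y; x^2*y^3*z - x^3*y^2 - x*y^4 - x*y^2*z^2 + x^3 + 4*x*y^2 - 3*x - y

apply: tr(b a^2) = tr(a) tr(b a) - tr(b) = x*z - y
use: tr(a b a^2) = tr(a) tr(b a^2) - tr(b a) = x^2*z - x*y - z
tr(b a b a) = tr(a b) tr(a b) - tr(1) = z^2 - 2
apply: tr(b a b) = tr(b) tr(a b) - tr(a) = y*z - x
tr(a b a^2 b) = tr(a) tr(b a b a) - tr(b a b) = x*z^2 - y*z - x
use: tr(b^-1 a b a^2) = tr(a b a^2) tr(b) - tr(a b a^2 b) = x^2*y*z - x*y^2 - x*z^2 + x
use: tr(a^2 b^-2 a b) = tr(b^-1 a b a^2) tr(b) - tr(b^-1 a b a^2 b) = x^2*y^2*z - x*y^3 - x*y*z^2 - x^2*z + 2*x*y + z
tr(a b a^3) = tr(a) tr(a b a^2) - tr(a b a) = x^3*z - x^2*y - 2*x*z + y
apply: tr(a b a^3 b) = tr(a) tr(b a b a^2) - tr(b a b a) = x^2*z^2 - x*y*z - x^2 - z^2 + 2
use: tr(a b a^3 b^-1) = tr(a b a^3) tr(b) - tr(a b a^3 b) = x^3*y*z - x^2*y^2 - x^2*z^2 - x*y*z + x^2 + y^2 + z^2 - 2
tr(a^2 b^-2 a b a) = tr(a b a^3 b^-1) tr(b) - tr(a b a^3) = x^3*y^2*z - x^2*y^3 - x^2*y*z^2 - x^3*z - x*y^2*z + 2*x^2*y + y^3 + y*z^2 + 2*x*z - 3*y
tr(a^2) = tr(a) tr(a) - tr(1)  (reduce the a square) = x^2 - 2
tr(a^3) = tr(a) tr(a^2) - tr(a)  (reduce the a square) = x^3 - 3*x
apply: tr(a b^2 a^2) = tr(b) tr(a^3 b) - tr(a^3)  (reduce the b square) = x^2*y*z - x^3 - x*y^2 - y*z + 3*x
apply: tr(b a b^2 a) = tr(b) tr(a b a b) - tr(a b a)  (reduce the b square) = y*z^2 - x*z - y
tr(b a b^2) = tr(b) tr(a b^2) - tr(a b)  (reduce the b square) = y^2*z - x*y - z
tr(a b^2 a^2 b) = tr(a) tr(b a b^2 a) - tr(b a b^2)  (reduce the a square) = x*y*z^2 - x^2*z - y^2*z + z
use: tr(b^-1 a b^2 a^2) = tr(a b^2 a^2) tr(b) - tr(a b^2 a^2 b)  (eliminate b^-1) = x^2*y^2*z - x^3*y - x*y^3 - x*y*z^2 + x^2*z + 3*x*y - z
apply: tr(a^2 b^-2 a b^2) = tr(b^-1 a b^2 a^2) tr(b) - tr(b^-1 a b^2 a^2 b)  (eliminate b^-1) = x^2*y^3*z - x^3*y^2 - x*y^4 - x*y^2*z^2 + x^3 + 4*x*y^2 - 3*x
assemble the triple (tr(r) - 2; tr(r a) - x; tr(r b) - y)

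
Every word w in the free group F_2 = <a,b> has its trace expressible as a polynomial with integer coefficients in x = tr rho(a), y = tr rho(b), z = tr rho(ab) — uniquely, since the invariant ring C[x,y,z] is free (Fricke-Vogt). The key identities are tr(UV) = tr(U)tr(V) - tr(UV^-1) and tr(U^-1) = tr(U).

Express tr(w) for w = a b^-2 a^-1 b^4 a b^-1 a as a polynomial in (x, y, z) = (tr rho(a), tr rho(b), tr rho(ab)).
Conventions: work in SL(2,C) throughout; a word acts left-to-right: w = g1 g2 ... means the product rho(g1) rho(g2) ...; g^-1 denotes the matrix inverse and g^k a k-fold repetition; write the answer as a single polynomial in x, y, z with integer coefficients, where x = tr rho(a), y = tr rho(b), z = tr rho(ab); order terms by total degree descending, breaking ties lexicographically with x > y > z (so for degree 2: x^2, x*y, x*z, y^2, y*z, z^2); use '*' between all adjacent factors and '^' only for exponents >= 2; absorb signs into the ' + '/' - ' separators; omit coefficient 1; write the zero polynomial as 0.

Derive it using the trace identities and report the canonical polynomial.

trace(b^2 a) = trace(b) * trace(a b) - trace(a)   [square of b] = y*z - x
trace(b^2) = trace(b) * trace(b) - trace(1)   [square of b] = y^2 - 2
next, trace(a b^2 a) = trace(a) * trace(b^2 a) - trace(b^2)   [square of a] = x*y*z - x^2 - y^2 + 2
trace(a^2 b^2 a) = trace(a) * trace(a b^2 a) - trace(a b^2)   [square of a] = x^2*y*z - x^3 - x*y^2 - y*z + 3*x
trace(a b a b) = trace(a b) * trace(a b) - trace(1)   [split at a repeated a] = z^2 - 2
trace(a b a) = trace(a) * trace(b a) - trace(b)   [square of a] = x*z - y
trace(b^2 a b a) = trace(b) * trace(a b a b) - trace(a b a)   [square of b] = y*z^2 - x*z - y
trace(b^2 a b) = trace(b) * trace(a b^2) - trace(a b)   [square of b] = y^2*z - x*y - z
next, trace(a^2 b^2 a b) = trace(a) * trace(b^2 a b a) - trace(b^2 a b)   [square of a] = x*y*z^2 - x^2*z - y^2*z + z
trace(b^2 a b^-1 a^2) = trace(a^2 b^2 a) * trace(b) - trace(a^2 b^2 a b)   [inverse elimination on b] = x^2*y^2*z - x^3*y - x*y^3 - x*y*z^2 + x^2*z + 3*x*y - z
next, trace(b a^3) = trace(a) * trace(a b a) - trace(a b)   [square of a] = x^2*z - x*y - z
next, trace(a^2 b^3 a) = trace(b) * trace(b a^3 b) - trace(b a^3)   [square of b] = x^2*y^2*z - x^3*y - x*y^3 - x^2*z - y^2*z + 4*x*y + z
trace(a^2 b^3) = trace(b) * trace(a^2 b^2) - trace(a^2 b)   [square of b] = x*y^2*z - x^2*y - y^3 - x*z + 3*y
trace(a^4 b^3) = trace(a) * trace(a^2 b^3 a) - trace(a^2 b^3)   [square of a] = x^3*y^2*z - x^4*y - x^2*y^3 - x^3*z - 2*x*y^2*z + 5*x^2*y + y^3 + 2*x*z - 3*y
next, trace(a^4 b^2) = trace(a) * trace(b^2 a^3) - trace(b^2 a^2)   [square of a] = x^3*y*z - x^4 - x^2*y^2 - 2*x*y*z + 4*x^2 + y^2 - 2
next, trace(a b^4 a^3) = trace(b) * trace(a^4 b^3) - trace(a^4 b^2)   [square of b] = x^3*y^3*z - x^4*y^2 - x^2*y^4 - 2*x^3*y*z - 2*x*y^3*z + x^4 + 6*x^2*y^2 + y^4 + 4*x*y*z - 4*x^2 - 4*y^2 + 2
next, trace(b a^2 b a b) = trace(a) * trace(b a b^2 a) - trace(b a b^2)   [square of a] = x*y*z^2 - x^2*z - y^2*z + z
next, trace(b a^2 b a) = trace(a) * trace(b a b a) - trace(b a b)   [square of a] = x*z^2 - y*z - x
trace(b a b^3 a^2) = trace(b) * trace(b a^2 b a b) - trace(b a^2 b a)   [square of b] = x*y^2*z^2 - x^2*y*z - y^3*z - x*z^2 + 2*y*z + x
and trace(b a b^3 a) = trace(b) * trace(a b a b^2) - trace(a b a b)   [square of b] = y^2*z^2 - x*y*z - y^2 - z^2 + 2
trace(b^2 a^3 b a b) = trace(a) * trace(b a b^3 a^2) - trace(b a b^3 a)   [square of a] = x^2*y^2*z^2 - x^3*y*z - x*y^3*z - x^2*z^2 - y^2*z^2 + 3*x*y*z + x^2 + y^2 + z^2 - 2
next, trace(a^3 b a b) = trace(a) * trace(b a b a^2) - trace(b a b a)   [square of a] = x^2*z^2 - x*y*z - x^2 - z^2 + 2
next, trace(a^3 b a) = trace(a) * trace(a b a^2) - trace(a b a)   [square of a] = x^3*z - x^2*y - 2*x*z + y
trace(b^2 a^3 b a) = trace(b) * trace(a^3 b a b) - trace(a^3 b a)   [square of b] = x^2*y*z^2 - x^3*z - x*y^2*z - y*z^2 + 2*x*z + y
next, trace(a b^4 a^3 b) = trace(b) * trace(b^2 a^3 b a b) - trace(b^2 a^3 b a)   [square of b] = x^2*y^3*z^2 - x^3*y^2*z - x*y^4*z - 2*x^2*y*z^2 - y^3*z^2 + x^3*z + 4*x*y^2*z + x^2*y + y^3 + 2*y*z^2 - 2*x*z - 3*y
next, trace(a b^4 a^3 b^-1) = trace(a b^4 a^3) * trace(b) - trace(a b^4 a^3 b)   [inverse elimination on b] = x^3*y^4*z - x^4*y^3 - x^2*y^5 - x^2*y^3*z^2 - x^3*y^2*z - x*y^4*z + x^4*y + 6*x^2*y^3 + 2*x^2*y*z^2 + y^5 + y^3*z^2 - x^3*z - 5*x^2*y - 5*y^3 - 2*y*z^2 + 2*x*z + 5*y
trace(a^2 b^-2 a b^4 a) = trace(a b^4 a^3 b^-1) * trace(b) - trace(a b^4 a^3)   [inverse elimination on b] = x^3*y^5*z - x^4*y^4 - x^2*y^6 - x^2*y^4*z^2 - 2*x^3*y^3*z - x*y^5*z + 2*x^4*y^2 + 7*x^2*y^4 + 2*x^2*y^2*z^2 + y^6 + y^4*z^2 + x^3*y*z + 2*x*y^3*z - x^4 - 11*x^2*y^2 - 6*y^4 - 2*y^2*z^2 - 2*x*y*z + 4*x^2 + 9*y^2 - 2
trace(b a b a^2 b^2) = trace(b) * trace(a b a^2 b^2) - trace(a b a^2 b)   [square of b] = x*y^2*z^2 - x^2*y*z - y^3*z - x*z^2 + 2*y*z + x
trace(a b^4 a b a) = trace(b) * trace(b a b a^2 b^2) - trace(b a b a^2 b)   [square of b] = x*y^3*z^2 - x^2*y^2*z - y^4*z - 2*x*y*z^2 + x^2*z + 3*y^2*z + x*y - z
next, trace(a b^4 a b) = trace(b) * trace(b^2 a b a b) - trace(b^2 a b a)   [square of b] = y^3*z^2 - x*y^2*z - y^3 - 2*y*z^2 + x*z + 3*y
and trace(a b^4 a b a^2) = trace(a) * trace(a b^4 a b a) - trace(a b^4 a b)   [square of a] = x^2*y^3*z^2 - x^3*y^2*z - x*y^4*z - 2*x^2*y*z^2 - y^3*z^2 + x^3*z + 4*x*y^2*z + x^2*y + y^3 + 2*y*z^2 - 2*x*z - 3*y
and trace(a b a b a b) = trace(a b) * trace(a b a b) - trace(a^-1 b^-1)   [split at a repeated a] = z^3 - 3*z
trace(b a b^2 a b a) = trace(b) * trace(a b a b a b) - trace(a b a b a)   [square of b] = y*z^3 - x*z^2 - 2*y*z + x
trace(b a b^2 a b) = trace(b) * trace(a b^2 a b) - trace(a b^2 a)   [square of b] = y^2*z^2 - 2*x*y*z + x^2 - 2
and trace(a b a^2 b a b^2) = trace(a) * trace(b a b^2 a b a) - trace(b a b^2 a b)   [square of a] = x*y*z^3 - x^2*z^2 - y^2*z^2 + 2
and trace(a b a^2 b a b) = trace(a) * trace(b a b a b a) - trace(b a b a b)   [square of a] = x*z^3 - y*z^2 - 2*x*z + y
next, trace(a b a^2 b a b^3) = trace(b) * trace(a b a^2 b a b^2) - trace(a b a^2 b a b)   [square of b] = x*y^2*z^3 - x^2*y*z^2 - y^3*z^2 - x*z^3 + y*z^2 + 2*x*z + y
trace(a b^4 a b a^2 b) = trace(b) * trace(a b a^2 b a b^3) - trace(a b a^2 b a b^2)   [square of b] = x*y^3*z^3 - x^2*y^2*z^2 - y^4*z^2 - 2*x*y*z^3 + x^2*z^2 + 2*y^2*z^2 + 2*x*y*z + y^2 - 2
trace(b^-1 a b^4 a b a^2) = trace(a b^4 a b a^2) * trace(b) - trace(a b^4 a b a^2 b)   [inverse elimination on b] = x^2*y^4*z^2 - x^3*y^3*z - x*y^5*z - x*y^3*z^3 - x^2*y^2*z^2 + x^3*y*z + 4*x*y^3*z + 2*x*y*z^3 + x^2*y^2 - x^2*z^2 + y^4 - 4*x*y*z - 4*y^2 + 2
trace(a^2 b^-2 a b^4 a b) = trace(b^-1 a b^4 a b a^2) * trace(b) - trace(b^-1 a b^4 a b a^2 b)   [inverse elimination on b] = x^2*y^5*z^2 - x^3*y^4*z - x*y^6*z - x*y^4*z^3 - 2*x^2*y^3*z^2 + 2*x^3*y^2*z + 5*x*y^4*z + 2*x*y^2*z^3 + x^2*y^3 + x^2*y*z^2 + y^5 + y^3*z^2 - x^3*z - 8*x*y^2*z - x^2*y - 5*y^3 - 2*y*z^2 + 2*x*z + 5*y
trace(b^4 a b^-1 a^2 b^-2 a) = trace(a^2 b^-2 a b^4 a) * trace(b) - trace(a^2 b^-2 a b^4 a b)   [inverse elimination on b] = x^3*y^6*z - x^4*y^5 - x^2*y^7 - 2*x^2*y^5*z^2 - x^3*y^4*z + x*y^4*z^3 + 2*x^4*y^3 + 7*x^2*y^5 + 4*x^2*y^3*z^2 + y^7 + y^5*z^2 - x^3*y^2*z - 3*x*y^4*z - 2*x*y^2*z^3 - x^4*y - 12*x^2*y^3 - x^2*y*z^2 - 7*y^5 - 3*y^3*z^2 + x^3*z + 6*x*y^2*z + 5*x^2*y + 14*y^3 + 2*y*z^2 - 2*x*z - 7*y
trace(a b^-2 a^-1 b^4 a b^-1 a) = trace(b^4 a b^-1 a^2 b^-2) * trace(a) - trace(b^4 a b^-1 a^2 b^-2 a)   [inverse elimination on a] = -x^3*y^6*z + x^4*y^5 + x^2*y^7 + 2*x^2*y^5*z^2 + x^3*y^4*z - x*y^4*z^3 - 2*x^4*y^3 - 7*x^2*y^5 - 4*x^2*y^3*z^2 - y^7 - y^5*z^2 + 2*x^3*y^2*z + 3*x*y^4*z + 2*x*y^2*z^3 + 11*x^2*y^3 + 7*y^5 + 3*y^3*z^2 - 6*x*y^2*z - 2*x^2*y - 14*y^3 - 2*y*z^2 + x*z + 7*y

-x^3*y^6*z + x^4*y^5 + x^2*y^7 + 2*x^2*y^5*z^2 + x^3*y^4*z - x*y^4*z^3 - 2*x^4*y^3 - 7*x^2*y^5 - 4*x^2*y^3*z^2 - y^7 - y^5*z^2 + 2*x^3*y^2*z + 3*x*y^4*z + 2*x*y^2*z^3 + 11*x^2*y^3 + 7*y^5 + 3*y^3*z^2 - 6*x*y^2*z - 2*x^2*y - 14*y^3 - 2*y*z^2 + x*z + 7*y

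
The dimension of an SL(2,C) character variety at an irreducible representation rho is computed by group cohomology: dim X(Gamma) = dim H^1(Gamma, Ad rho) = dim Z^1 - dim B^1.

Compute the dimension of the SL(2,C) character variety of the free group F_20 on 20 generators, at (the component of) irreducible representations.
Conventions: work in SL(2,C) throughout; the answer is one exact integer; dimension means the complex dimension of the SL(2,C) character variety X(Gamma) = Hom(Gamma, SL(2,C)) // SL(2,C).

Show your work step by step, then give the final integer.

57

The free group F_20: 20 generators, no relators.
A cocycle picks one sl_2 vector per generator freely, giving dim Z^1 = 3*20 = 60.
At an irreducible rho the centralizer of the image in sl_2 is 0, so the coboundary map sl_2 -> Z^1 is injective: dim B^1 = 3.
Therefore dim X = 60 - 3 = 57.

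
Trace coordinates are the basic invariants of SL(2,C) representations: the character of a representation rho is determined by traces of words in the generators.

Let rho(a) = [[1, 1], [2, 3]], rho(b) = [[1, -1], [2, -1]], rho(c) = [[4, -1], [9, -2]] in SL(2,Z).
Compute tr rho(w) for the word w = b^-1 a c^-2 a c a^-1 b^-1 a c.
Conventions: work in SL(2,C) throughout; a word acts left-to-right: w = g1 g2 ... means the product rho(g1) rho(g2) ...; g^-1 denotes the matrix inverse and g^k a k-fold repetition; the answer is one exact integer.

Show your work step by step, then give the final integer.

rho(b^-1) = [[-1, 1], [-2, 1]]
... * rho(a) = [[1, 1], [2, 3]]  ->  [[1, 2], [0, 1]]
... * rho(c^-1) = [[-2, 1], [-9, 4]]  ->  [[-20, 9], [-9, 4]]
... * rho(c^-1) = [[-2, 1], [-9, 4]]  ->  [[-41, 16], [-18, 7]]
... * rho(a) = [[1, 1], [2, 3]]  ->  [[-9, 7], [-4, 3]]
... * rho(c) = [[4, -1], [9, -2]]  ->  [[27, -5], [11, -2]]
... * rho(a^-1) = [[3, -1], [-2, 1]]  ->  [[91, -32], [37, -13]]
... * rho(b^-1) = [[-1, 1], [-2, 1]]  ->  [[-27, 59], [-11, 24]]
... * rho(a) = [[1, 1], [2, 3]]  ->  [[91, 150], [37, 61]]
... * rho(c) = [[4, -1], [9, -2]]  ->  [[1714, -391], [697, -159]]
tr = 1714 + -159 = 1555

1555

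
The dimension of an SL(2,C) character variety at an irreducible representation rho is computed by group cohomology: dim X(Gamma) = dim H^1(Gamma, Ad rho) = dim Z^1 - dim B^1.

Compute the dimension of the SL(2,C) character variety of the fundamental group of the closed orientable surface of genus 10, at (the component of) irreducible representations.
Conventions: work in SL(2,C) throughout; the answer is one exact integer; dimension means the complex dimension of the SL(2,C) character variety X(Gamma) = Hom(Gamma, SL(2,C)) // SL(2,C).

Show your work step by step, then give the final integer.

54

pi_1 of the closed genus-10 surface has 20 generators bound by the single product-of-commutators relator.
A cocycle assigns one sl_2 vector per generator subject to the relator condition d_2(z) = 0: dim of the unconstrained space is 3*2g = 60.
At an irreducible rho, H^2 = coker(d_2) vanishes (Poincare duality: H^2 is dual to H^0 = invariants = 0), so d_2 is surjective onto sl_2 and dim Z^1 = 60 - 3 = 57.
Coboundaries contribute dim B^1 = 3 (injective at irreducible rho).
dim H^1 = 57 - 3 = 54 = dim X.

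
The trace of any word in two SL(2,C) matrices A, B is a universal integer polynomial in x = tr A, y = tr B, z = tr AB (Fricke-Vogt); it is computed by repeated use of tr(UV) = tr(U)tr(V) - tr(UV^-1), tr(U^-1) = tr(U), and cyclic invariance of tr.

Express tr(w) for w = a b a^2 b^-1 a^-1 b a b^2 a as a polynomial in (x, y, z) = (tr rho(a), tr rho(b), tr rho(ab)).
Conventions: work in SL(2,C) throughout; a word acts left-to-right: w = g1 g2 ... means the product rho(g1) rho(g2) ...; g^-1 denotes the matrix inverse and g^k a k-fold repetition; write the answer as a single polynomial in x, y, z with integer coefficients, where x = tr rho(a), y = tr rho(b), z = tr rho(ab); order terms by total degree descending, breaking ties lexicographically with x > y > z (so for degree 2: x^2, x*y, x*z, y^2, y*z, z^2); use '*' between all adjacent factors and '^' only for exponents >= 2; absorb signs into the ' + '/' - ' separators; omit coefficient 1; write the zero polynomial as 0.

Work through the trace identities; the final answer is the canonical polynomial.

-x^3*y^2*z^3 + 2*x^4*y*z^2 + 2*x^2*y^3*z^2 + x^2*y*z^4 - x^5*z - 3*x^3*y^2*z - x^3*z^3 - x*y^4*z - x*y^2*z^3 + x^4*y + x^2*y^3 - 3*x^2*y*z^2 + 4*x^3*z + 4*x*y^2*z + x*z^3 - 4*x^2*y - y*z^2 - 2*x*z + y

reduce: tr(a b a b) = tr(a b)*tr(a b) - tr(1)   [split at a repeated a] = z^2 - 2
reduce: tr(b a b a b a) = tr(a b)*tr(a b a b) - tr(a^-1 b^-1)   [split at a repeated a] = z^3 - 3*z
reduce: tr(a b a) = tr(a)*tr(b a) - tr(b)   [square of a] = x*z - y
tr(b a b a b) = tr(b)*tr(a b a b) - tr(a b a)   [square of b] = y*z^2 - x*z - y
so tr(a^2 b a b a b) = tr(a)*tr(b a b a b a) - tr(b a b a b)   [square of a] = x*z^3 - y*z^2 - 2*x*z + y
tr(b a b) = tr(b)*tr(a b) - tr(a)   [square of b] = y*z - x
tr(a b a b a) = tr(a)*tr(b a b a) - tr(b a b)   [square of a] = x*z^2 - y*z - x
so tr(a^2 b a b a) = tr(a)*tr(a b a b a) - tr(a b a b)   [square of a] = x^2*z^2 - x*y*z - x^2 - z^2 + 2
so tr(b a b^2 a^2 b a) = tr(b)*tr(a^2 b a b a b) - tr(a^2 b a b a)   [square of b] = x*y*z^3 - x^2*z^2 - y^2*z^2 - x*y*z + x^2 + y^2 + z^2 - 2
tr(a^2) = tr(a)*tr(a) - tr(1)   [square of a] = x^2 - 2
tr(b a^2 b) = tr(b)*tr(a^2 b) - tr(a^2)   [square of b] = x*y*z - x^2 - y^2 + 2
tr(a b a^2 b a) = tr(a)*tr(b a^2 b a) - tr(b a^2 b)   [square of a] = x^2*z^2 - 2*x*y*z + y^2 - 2
tr(a^2 b a b^2 a b) = tr(b)*tr(a b a^2 b a b) - tr(a b a^2 b a)   [square of b] = x*y*z^3 - x^2*z^2 - y^2*z^2 + 2
reduce: tr(a b a^2) = tr(a)*tr(b a^2) - tr(b a)   [square of a] = x^2*z - x*y - z
tr(a^3 b a) = tr(a)*tr(a b a^2) - tr(a b a)   [square of a] = x^3*z - x^2*y - 2*x*z + y
so tr(a^2 b a b^2 a) = tr(b)*tr(a^3 b a b) - tr(a^3 b a)   [square of b] = x^2*y*z^2 - x^3*z - x*y^2*z - y*z^2 + 2*x*z + y
reduce: tr(b^2 a b^2 a^2 b a) = tr(b)*tr(a^2 b a b^2 a b) - tr(a^2 b a b^2 a)   [square of b] = x*y^2*z^3 - 2*x^2*y*z^2 - y^3*z^2 + x^3*z + x*y^2*z + y*z^2 - 2*x*z + y
tr(b^2 a b) = tr(b)*tr(b a b) - tr(b a)   [square of b] = y^2*z - x*y - z
reduce: tr(a^2 b^2 a b) = tr(a)*tr(b^2 a b a) - tr(b^2 a b)   [square of a] = x*y*z^2 - x^2*z - y^2*z + z
tr(a^2 b^2 a) = tr(a)*tr(b^2 a^2) - tr(b^2 a)   [square of a] = x^2*y*z - x^3 - x*y^2 - y*z + 3*x
reduce: tr(b a b^2 a^2 b) = tr(b)*tr(a^2 b^2 a b) - tr(a^2 b^2 a)   [square of b] = x*y^2*z^2 - 2*x^2*y*z - y^3*z + x^3 + x*y^2 + 2*y*z - 3*x
reduce: tr(b a b^2 a^2) = tr(a)*tr(b a b^2 a) - tr(b a b^2)   [square of a] = x*y*z^2 - x^2*z - y^2*z + z
so tr(b^2 a b^2 a^2 b) = tr(b)*tr(b a b^2 a^2 b) - tr(b a b^2 a^2)   [square of b] = x*y^3*z^2 - 2*x^2*y^2*z - y^4*z + x^3*y + x*y^3 - x*y*z^2 + x^2*z + 3*y^2*z - 3*x*y - z
reduce: tr(b a b^2 a^2 b a^2 b) = tr(a)*tr(b^2 a b^2 a^2 b a) - tr(b^2 a b^2 a^2 b)   [square of a] = x^2*y^2*z^3 - 2*x^3*y*z^2 - 2*x*y^3*z^2 + x^4*z + 3*x^2*y^2*z + y^4*z - x^3*y - x*y^3 + 2*x*y*z^2 - 3*x^2*z - 3*y^2*z + 4*x*y + z
so tr(b a b a b a b a) = tr(b a)*tr(b a b a b a) - tr(b^-1 a^-1 b^-1 a^-1)   [split at a repeated b] = z^4 - 4*z^2 + 2
reduce: tr(b a b a b a b) = tr(b)*tr(a b a b a b) - tr(a b a b a)   [square of b] = y*z^3 - x*z^2 - 2*y*z + x
tr(a b a^2 b a b a b) = tr(a)*tr(b a b a b a b a) - tr(b a b a b a b)   [square of a] = x*z^4 - y*z^3 - 3*x*z^2 + 2*y*z + x
reduce: tr(a b a^2 b a b a) = tr(a)*tr(b a^2 b a b a) - tr(b a^2 b a b)   [square of a] = x^2*z^3 - 2*x*y*z^2 - x^2*z + y^2*z + x*y - z
reduce: tr(b a^2 b a b a b^2 a) = tr(b)*tr(a b a^2 b a b a b) - tr(a b a^2 b a b a)   [square of b] = x*y*z^4 - x^2*z^3 - y^2*z^3 - x*y*z^2 + x^2*z + y^2*z + z
tr(b a b a b^3 a) = tr(b)*tr(b a b a b a b) - tr(b a b a b a)   [square of b] = y^2*z^3 - x*y*z^2 - 2*y^2*z - z^3 + x*y + 3*z
tr(b^2 a b a b) = tr(b)*tr(b a b a b) - tr(b a b a)   [square of b] = y^2*z^2 - x*y*z - y^2 - z^2 + 2
tr(b a b a b^3) = tr(b)*tr(b^2 a b a b) - tr(b^2 a b a)   [square of b] = y^3*z^2 - x*y^2*z - y^3 - 2*y*z^2 + x*z + 3*y
tr(b a^2 b a b a b^2) = tr(a)*tr(b a b a b^3 a) - tr(b a b a b^3)   [square of a] = x*y^2*z^3 - x^2*y*z^2 - y^3*z^2 - x*y^2*z - x*z^3 + x^2*y + y^3 + 2*y*z^2 + 2*x*z - 3*y
so tr(b a b^2 a^2 b a^2 b a) = tr(a)*tr(b a^2 b a b a b^2 a) - tr(b a^2 b a b a b^2)   [square of a] = x^2*y*z^4 - x^3*z^3 - 2*x*y^2*z^3 + y^3*z^2 + x^3*z + 2*x*y^2*z + x*z^3 - x^2*y - y^3 - 2*y*z^2 - x*z + 3*y
so tr(a^-1 b a b^2 a^2 b a^2 b) = tr(b a b^2 a^2 b a^2 b)*tr(a) - tr(b a b^2 a^2 b a^2 b a)   [inverse elimination on a] = x^3*y^2*z^3 - 2*x^4*y*z^2 - 2*x^2*y^3*z^2 - x^2*y*z^4 + x^5*z + 3*x^3*y^2*z + x^3*z^3 + x*y^4*z + 2*x*y^2*z^3 - x^4*y - x^2*y^3 + 2*x^2*y*z^2 - y^3*z^2 - 4*x^3*z - 5*x*y^2*z - x*z^3 + 5*x^2*y + y^3 + 2*y*z^2 + 2*x*z - 3*y
so tr(a b a^2 b^-1 a^-1 b a b^2 a) = tr(a^-1 b a b^2 a^2 b a^2)*tr(b) - tr(a^-1 b a b^2 a^2 b a^2 b)   [inverse elimination on b] = -x^3*y^2*z^3 + 2*x^4*y*z^2 + 2*x^2*y^3*z^2 + x^2*y*z^4 - x^5*z - 3*x^3*y^2*z - x^3*z^3 - x*y^4*z - x*y^2*z^3 + x^4*y + x^2*y^3 - 3*x^2*y*z^2 + 4*x^3*z + 4*x*y^2*z + x*z^3 - 4*x^2*y - y*z^2 - 2*x*z + y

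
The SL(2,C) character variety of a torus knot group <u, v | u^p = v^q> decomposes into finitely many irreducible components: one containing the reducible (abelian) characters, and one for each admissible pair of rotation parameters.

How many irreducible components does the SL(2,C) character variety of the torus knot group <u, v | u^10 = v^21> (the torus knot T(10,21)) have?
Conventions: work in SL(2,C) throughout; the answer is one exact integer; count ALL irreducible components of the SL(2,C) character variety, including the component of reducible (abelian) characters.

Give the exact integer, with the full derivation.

91

Gamma = < u, v | u^10 = v^21 > (torus knot T(10,21)); the central element u^10 = v^21 acts as +I or -I in any irreducible SL(2,C) representation.
This locks tr(u) to 2*cos(pi*alpha/10), alpha in 1..9, and tr(v) to 2*cos(pi*beta/21), beta in 1..20, on each component of irreducible characters.
Consistency of u^10 = (-1)^alpha I with v^21 = (-1)^beta I forces alpha = beta (mod 2).
Counting: 5 odd alphas x 10 odd betas + 4 even alphas x 10 even betas = 50 + 40 = 90.
components with irreducible characters: 90; plus the single component of reducible (abelian) characters: total 91.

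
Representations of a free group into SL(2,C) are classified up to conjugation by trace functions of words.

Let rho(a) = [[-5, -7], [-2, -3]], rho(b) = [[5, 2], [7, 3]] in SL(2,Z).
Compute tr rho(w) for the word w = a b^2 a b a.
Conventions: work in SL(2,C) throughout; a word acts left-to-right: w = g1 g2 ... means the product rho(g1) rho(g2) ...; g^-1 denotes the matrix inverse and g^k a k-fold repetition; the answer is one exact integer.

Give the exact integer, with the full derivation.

-473367

rho(a) = [[-5, -7], [-2, -3]]
... * rho(b) = [[5, 2], [7, 3]]  ->  [[-74, -31], [-31, -13]]
... * rho(b) = [[5, 2], [7, 3]]  ->  [[-587, -241], [-246, -101]]
... * rho(a) = [[-5, -7], [-2, -3]]  ->  [[3417, 4832], [1432, 2025]]
... * rho(b) = [[5, 2], [7, 3]]  ->  [[50909, 21330], [21335, 8939]]
... * rho(a) = [[-5, -7], [-2, -3]]  ->  [[-297205, -420353], [-124553, -176162]]
tr = -297205 + -176162 = -473367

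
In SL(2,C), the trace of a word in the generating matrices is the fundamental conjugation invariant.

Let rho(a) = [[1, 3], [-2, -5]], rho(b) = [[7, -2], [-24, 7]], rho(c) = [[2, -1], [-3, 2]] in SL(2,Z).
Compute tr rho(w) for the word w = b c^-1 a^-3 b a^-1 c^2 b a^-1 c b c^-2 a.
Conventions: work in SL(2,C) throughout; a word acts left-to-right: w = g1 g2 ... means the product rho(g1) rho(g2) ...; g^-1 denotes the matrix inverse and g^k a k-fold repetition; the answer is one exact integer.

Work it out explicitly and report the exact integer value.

rho(b) = [[7, -2], [-24, 7]]
... * rho(c^-1) = [[2, 1], [3, 2]]  ->  [[8, 3], [-27, -10]]
... * rho(a^-1) = [[-5, -3], [2, 1]]  ->  [[-34, -21], [115, 71]]
... * rho(a^-1) = [[-5, -3], [2, 1]]  ->  [[128, 81], [-433, -274]]
... * rho(a^-1) = [[-5, -3], [2, 1]]  ->  [[-478, -303], [1617, 1025]]
... * rho(b) = [[7, -2], [-24, 7]]  ->  [[3926, -1165], [-13281, 3941]]
... * rho(a^-1) = [[-5, -3], [2, 1]]  ->  [[-21960, -12943], [74287, 43784]]
... * rho(c) = [[2, -1], [-3, 2]]  ->  [[-5091, -3926], [17222, 13281]]
... * rho(c) = [[2, -1], [-3, 2]]  ->  [[1596, -2761], [-5399, 9340]]
... * rho(b) = [[7, -2], [-24, 7]]  ->  [[77436, -22519], [-261953, 76178]]
... * rho(a^-1) = [[-5, -3], [2, 1]]  ->  [[-432218, -254827], [1462121, 862037]]
... * rho(c) = [[2, -1], [-3, 2]]  ->  [[-99955, -77436], [338131, 261953]]
... * rho(b) = [[7, -2], [-24, 7]]  ->  [[1158779, -342142], [-3919955, 1157409]]
... * rho(c^-1) = [[2, 1], [3, 2]]  ->  [[1291132, 474495], [-4367683, -1605137]]
... * rho(c^-1) = [[2, 1], [3, 2]]  ->  [[4005749, 2240122], [-13550777, -7577957]]
... * rho(a) = [[1, 3], [-2, -5]]  ->  [[-474495, 816637], [1605137, -2762546]]
tr = -474495 + -2762546 = -3237041

-3237041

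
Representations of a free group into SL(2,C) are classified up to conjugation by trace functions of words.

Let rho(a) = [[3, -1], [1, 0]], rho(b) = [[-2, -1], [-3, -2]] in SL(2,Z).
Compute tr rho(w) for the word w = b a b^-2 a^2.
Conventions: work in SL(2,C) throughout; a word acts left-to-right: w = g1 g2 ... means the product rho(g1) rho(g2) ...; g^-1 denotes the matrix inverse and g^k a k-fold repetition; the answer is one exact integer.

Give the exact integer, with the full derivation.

-184

rho(b) = [[-2, -1], [-3, -2]]
... * rho(a) = [[3, -1], [1, 0]]  ->  [[-7, 2], [-11, 3]]
... * rho(b^-1) = [[-2, 1], [3, -2]]  ->  [[20, -11], [31, -17]]
... * rho(b^-1) = [[-2, 1], [3, -2]]  ->  [[-73, 42], [-113, 65]]
... * rho(a) = [[3, -1], [1, 0]]  ->  [[-177, 73], [-274, 113]]
... * rho(a) = [[3, -1], [1, 0]]  ->  [[-458, 177], [-709, 274]]
tr = -458 + 274 = -184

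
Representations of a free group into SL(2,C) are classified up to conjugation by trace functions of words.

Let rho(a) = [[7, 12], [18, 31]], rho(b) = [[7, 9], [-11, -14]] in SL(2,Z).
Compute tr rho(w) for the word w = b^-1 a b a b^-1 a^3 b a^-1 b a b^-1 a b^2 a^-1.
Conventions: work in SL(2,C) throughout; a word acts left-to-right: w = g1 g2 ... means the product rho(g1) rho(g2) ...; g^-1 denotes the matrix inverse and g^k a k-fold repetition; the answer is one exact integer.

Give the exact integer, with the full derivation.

-31140070032756779977

rho(b^-1) = [[-14, -9], [11, 7]]
... * rho(a) = [[7, 12], [18, 31]]  ->  [[-260, -447], [203, 349]]
... * rho(b) = [[7, 9], [-11, -14]]  ->  [[3097, 3918], [-2418, -3059]]
... * rho(a) = [[7, 12], [18, 31]]  ->  [[92203, 158622], [-71988, -123845]]
... * rho(b^-1) = [[-14, -9], [11, 7]]  ->  [[454000, 280527], [-354463, -219023]]
... * rho(a) = [[7, 12], [18, 31]]  ->  [[8227486, 14144337], [-6423655, -11043269]]
... * rho(a) = [[7, 12], [18, 31]]  ->  [[312190468, 537204279], [-243744427, -419425199]]
... * rho(a) = [[7, 12], [18, 31]]  ->  [[11855010298, 20399618265], [-9255864571, -15927114293]]
... * rho(b) = [[7, 9], [-11, -14]]  ->  [[-141410728829, -178899563028], [110407205226, 139676818963]]
... * rho(a^-1) = [[31, -12], [-18, 7]]  ->  [[-1163540459195, 444631804752], [908440620672, -347148729971]]
... * rho(b) = [[7, 9], [-11, -14]]  ->  [[-13035733066637, -16696709399283], [10177720374385, 13036047805642]]
... * rho(a) = [[7, 12], [18, 31]]  ->  [[-391790900653553, -674026788177417], [305892903122251, 526250126467522]]
... * rho(b^-1) = [[-14, -9], [11, 7]]  ->  [[-1929222060801845, -1192069411359942], [1506250747431228, 930714757172395]]
... * rho(a) = [[7, 12], [18, 31]]  ->  [[-34961803830091871, -60104816481780342], [27296620861121706, 46927166441518981]]
... * rho(b) = [[7, 9], [-11, -14]]  ->  [[416420354488940665, 526811196274097949], [-325122484828856849, -411310742431170380]]
... * rho(b) = [[7, 9], [-11, -14]]  ->  [[-2879980677592492784, -3627573557436905301], [2248560772940876237, 2832248030576673679]]
... * rho(a^-1) = [[31, -12], [-18, 7]]  ->  [[-23983076971502980886, 9166753229051576301], [18724919410787037125, -7156993061253799091]]
tr = -23983076971502980886 + -7156993061253799091 = -31140070032756779977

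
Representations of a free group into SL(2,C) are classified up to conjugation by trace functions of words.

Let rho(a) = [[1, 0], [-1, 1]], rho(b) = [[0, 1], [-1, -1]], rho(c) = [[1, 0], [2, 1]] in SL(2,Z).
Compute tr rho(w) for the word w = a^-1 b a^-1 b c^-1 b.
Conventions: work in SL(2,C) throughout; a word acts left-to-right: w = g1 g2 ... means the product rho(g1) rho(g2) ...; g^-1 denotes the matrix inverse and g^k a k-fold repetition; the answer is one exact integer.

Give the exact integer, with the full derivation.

3

rho(a^-1) = [[1, 0], [1, 1]]
... * rho(b) = [[0, 1], [-1, -1]]  ->  [[0, 1], [-1, 0]]
... * rho(a^-1) = [[1, 0], [1, 1]]  ->  [[1, 1], [-1, 0]]
... * rho(b) = [[0, 1], [-1, -1]]  ->  [[-1, 0], [0, -1]]
... * rho(c^-1) = [[1, 0], [-2, 1]]  ->  [[-1, 0], [2, -1]]
... * rho(b) = [[0, 1], [-1, -1]]  ->  [[0, -1], [1, 3]]
tr = 0 + 3 = 3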